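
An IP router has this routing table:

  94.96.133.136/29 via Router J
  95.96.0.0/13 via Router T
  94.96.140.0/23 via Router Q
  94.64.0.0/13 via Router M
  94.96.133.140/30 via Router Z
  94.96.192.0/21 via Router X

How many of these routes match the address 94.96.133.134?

No listed prefix contains 94.96.133.134.
Total matching entries: 0.

0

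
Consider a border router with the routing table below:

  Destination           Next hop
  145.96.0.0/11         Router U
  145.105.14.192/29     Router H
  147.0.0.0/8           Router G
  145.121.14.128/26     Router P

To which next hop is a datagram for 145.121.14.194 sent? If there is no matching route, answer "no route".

Router U

Routes whose prefix contains 145.121.14.194:
  145.96.0.0/11 (145.96.0.0 - 145.127.255.255) -> Router U
More-specific entries that do NOT match:
  145.105.14.192/29 (145.105.14.192 - 145.105.14.199) does not contain 145.121.14.194
  145.121.14.128/26 (145.121.14.128 - 145.121.14.191) does not contain 145.121.14.194
Longest matching prefix is /11 -> next hop Router U.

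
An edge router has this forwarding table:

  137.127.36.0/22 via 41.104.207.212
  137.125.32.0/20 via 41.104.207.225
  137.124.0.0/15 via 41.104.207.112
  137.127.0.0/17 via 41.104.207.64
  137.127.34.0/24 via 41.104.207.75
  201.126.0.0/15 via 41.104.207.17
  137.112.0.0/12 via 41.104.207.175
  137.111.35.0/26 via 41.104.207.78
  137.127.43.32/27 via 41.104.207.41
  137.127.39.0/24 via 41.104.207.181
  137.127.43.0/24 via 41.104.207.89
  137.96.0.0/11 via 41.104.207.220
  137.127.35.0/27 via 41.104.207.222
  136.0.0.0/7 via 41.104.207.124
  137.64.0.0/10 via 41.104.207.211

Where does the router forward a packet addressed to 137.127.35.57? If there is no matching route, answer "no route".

41.104.207.64

Routes whose prefix contains 137.127.35.57:
  136.0.0.0/7 (136.0.0.0 - 137.255.255.255) -> 41.104.207.124
  137.64.0.0/10 (137.64.0.0 - 137.127.255.255) -> 41.104.207.211
  137.96.0.0/11 (137.96.0.0 - 137.127.255.255) -> 41.104.207.220
  137.112.0.0/12 (137.112.0.0 - 137.127.255.255) -> 41.104.207.175
  137.127.0.0/17 (137.127.0.0 - 137.127.127.255) -> 41.104.207.64
More-specific entries that do NOT match:
  137.127.43.32/27 (137.127.43.32 - 137.127.43.63) does not contain 137.127.35.57
  137.127.35.0/27 (137.127.35.0 - 137.127.35.31) does not contain 137.127.35.57
  137.111.35.0/26 (137.111.35.0 - 137.111.35.63) does not contain 137.127.35.57
  137.127.34.0/24 (137.127.34.0 - 137.127.34.255) does not contain 137.127.35.57
  137.127.39.0/24 (137.127.39.0 - 137.127.39.255) does not contain 137.127.35.57
  137.127.43.0/24 (137.127.43.0 - 137.127.43.255) does not contain 137.127.35.57
  137.127.36.0/22 (137.127.36.0 - 137.127.39.255) does not contain 137.127.35.57
  137.125.32.0/20 (137.125.32.0 - 137.125.47.255) does not contain 137.127.35.57
Longest matching prefix is /17 -> next hop 41.104.207.64.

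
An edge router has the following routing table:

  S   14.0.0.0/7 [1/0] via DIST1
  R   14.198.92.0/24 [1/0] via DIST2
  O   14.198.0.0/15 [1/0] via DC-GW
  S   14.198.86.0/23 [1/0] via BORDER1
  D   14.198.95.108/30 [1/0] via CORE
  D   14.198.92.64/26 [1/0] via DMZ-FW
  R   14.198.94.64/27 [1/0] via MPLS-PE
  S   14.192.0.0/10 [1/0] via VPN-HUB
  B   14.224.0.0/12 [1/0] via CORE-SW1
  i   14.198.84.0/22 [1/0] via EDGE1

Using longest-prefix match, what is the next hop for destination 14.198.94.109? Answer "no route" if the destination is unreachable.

DC-GW

Routes whose prefix contains 14.198.94.109:
  14.0.0.0/7 (14.0.0.0 - 15.255.255.255) -> DIST1
  14.192.0.0/10 (14.192.0.0 - 14.255.255.255) -> VPN-HUB
  14.198.0.0/15 (14.198.0.0 - 14.199.255.255) -> DC-GW
More-specific entries that do NOT match:
  14.198.95.108/30 (14.198.95.108 - 14.198.95.111) does not contain 14.198.94.109
  14.198.94.64/27 (14.198.94.64 - 14.198.94.95) does not contain 14.198.94.109
  14.198.92.64/26 (14.198.92.64 - 14.198.92.127) does not contain 14.198.94.109
  14.198.92.0/24 (14.198.92.0 - 14.198.92.255) does not contain 14.198.94.109
  14.198.86.0/23 (14.198.86.0 - 14.198.87.255) does not contain 14.198.94.109
  14.198.84.0/22 (14.198.84.0 - 14.198.87.255) does not contain 14.198.94.109
Longest matching prefix is /15 -> next hop DC-GW.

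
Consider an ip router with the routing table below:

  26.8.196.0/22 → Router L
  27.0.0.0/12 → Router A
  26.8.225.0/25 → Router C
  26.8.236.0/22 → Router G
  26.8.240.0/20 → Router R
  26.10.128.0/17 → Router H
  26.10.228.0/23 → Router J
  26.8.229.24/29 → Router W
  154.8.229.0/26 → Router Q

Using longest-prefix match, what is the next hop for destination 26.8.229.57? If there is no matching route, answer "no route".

No entry's prefix contains 26.8.229.57; there is no default route.

no route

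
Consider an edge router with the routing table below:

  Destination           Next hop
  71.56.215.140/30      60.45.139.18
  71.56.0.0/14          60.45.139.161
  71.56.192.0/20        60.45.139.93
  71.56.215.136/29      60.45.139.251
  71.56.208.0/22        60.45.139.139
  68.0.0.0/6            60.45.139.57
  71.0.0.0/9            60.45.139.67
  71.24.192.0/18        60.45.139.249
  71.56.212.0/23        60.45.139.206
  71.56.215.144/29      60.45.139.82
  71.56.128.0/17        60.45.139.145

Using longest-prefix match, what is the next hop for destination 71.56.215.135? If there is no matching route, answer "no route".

Routes whose prefix contains 71.56.215.135:
  68.0.0.0/6 (68.0.0.0 - 71.255.255.255) -> 60.45.139.57
  71.0.0.0/9 (71.0.0.0 - 71.127.255.255) -> 60.45.139.67
  71.56.0.0/14 (71.56.0.0 - 71.59.255.255) -> 60.45.139.161
  71.56.128.0/17 (71.56.128.0 - 71.56.255.255) -> 60.45.139.145
More-specific entries that do NOT match:
  71.56.215.140/30 (71.56.215.140 - 71.56.215.143) does not contain 71.56.215.135
  71.56.215.136/29 (71.56.215.136 - 71.56.215.143) does not contain 71.56.215.135
  71.56.215.144/29 (71.56.215.144 - 71.56.215.151) does not contain 71.56.215.135
  71.56.212.0/23 (71.56.212.0 - 71.56.213.255) does not contain 71.56.215.135
  71.56.208.0/22 (71.56.208.0 - 71.56.211.255) does not contain 71.56.215.135
  71.56.192.0/20 (71.56.192.0 - 71.56.207.255) does not contain 71.56.215.135
  71.24.192.0/18 (71.24.192.0 - 71.24.255.255) does not contain 71.56.215.135
Longest matching prefix is /17 -> next hop 60.45.139.145.

60.45.139.145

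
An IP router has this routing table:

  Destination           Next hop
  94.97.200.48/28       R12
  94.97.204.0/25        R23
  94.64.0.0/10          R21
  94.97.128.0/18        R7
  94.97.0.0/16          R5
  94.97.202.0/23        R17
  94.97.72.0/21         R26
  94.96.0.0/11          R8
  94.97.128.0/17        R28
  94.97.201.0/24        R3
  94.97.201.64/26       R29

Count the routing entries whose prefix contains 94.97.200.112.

Prefixes containing 94.97.200.112:
  94.64.0.0/10 (94.64.0.0 - 94.127.255.255)
  94.96.0.0/11 (94.96.0.0 - 94.127.255.255)
  94.97.0.0/16 (94.97.0.0 - 94.97.255.255)
  94.97.128.0/17 (94.97.128.0 - 94.97.255.255)
Total matching entries: 4.

4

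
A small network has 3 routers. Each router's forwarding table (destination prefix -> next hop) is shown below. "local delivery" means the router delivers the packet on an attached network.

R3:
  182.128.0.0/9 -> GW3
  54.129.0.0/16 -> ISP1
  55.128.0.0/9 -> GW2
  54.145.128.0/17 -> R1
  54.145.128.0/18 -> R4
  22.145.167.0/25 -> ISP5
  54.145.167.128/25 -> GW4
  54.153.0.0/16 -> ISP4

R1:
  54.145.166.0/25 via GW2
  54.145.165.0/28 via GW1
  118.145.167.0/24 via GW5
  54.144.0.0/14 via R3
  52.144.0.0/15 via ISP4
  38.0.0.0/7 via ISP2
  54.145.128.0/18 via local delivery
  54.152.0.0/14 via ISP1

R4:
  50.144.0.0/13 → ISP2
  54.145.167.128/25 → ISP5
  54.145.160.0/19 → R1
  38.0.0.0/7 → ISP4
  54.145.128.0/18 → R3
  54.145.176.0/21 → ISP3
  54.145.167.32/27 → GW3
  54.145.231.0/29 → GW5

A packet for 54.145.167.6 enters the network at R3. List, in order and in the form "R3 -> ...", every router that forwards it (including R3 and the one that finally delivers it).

R3 -> R4 -> R1

At R3: longest match for 54.145.167.6 is 54.145.128.0/18 -> R4
At R4: longest match for 54.145.167.6 is 54.145.160.0/19 -> R1
At R1: longest match for 54.145.167.6 is 54.145.128.0/18 -> local delivery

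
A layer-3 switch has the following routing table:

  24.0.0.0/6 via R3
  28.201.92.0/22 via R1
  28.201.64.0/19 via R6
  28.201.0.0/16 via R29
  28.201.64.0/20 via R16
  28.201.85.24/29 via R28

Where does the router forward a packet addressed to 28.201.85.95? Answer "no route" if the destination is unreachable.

Routes whose prefix contains 28.201.85.95:
  28.201.0.0/16 (28.201.0.0 - 28.201.255.255) -> R29
  28.201.64.0/19 (28.201.64.0 - 28.201.95.255) -> R6
More-specific entries that do NOT match:
  28.201.85.24/29 (28.201.85.24 - 28.201.85.31) does not contain 28.201.85.95
  28.201.92.0/22 (28.201.92.0 - 28.201.95.255) does not contain 28.201.85.95
  28.201.64.0/20 (28.201.64.0 - 28.201.79.255) does not contain 28.201.85.95
Longest matching prefix is /19 -> next hop R6.

R6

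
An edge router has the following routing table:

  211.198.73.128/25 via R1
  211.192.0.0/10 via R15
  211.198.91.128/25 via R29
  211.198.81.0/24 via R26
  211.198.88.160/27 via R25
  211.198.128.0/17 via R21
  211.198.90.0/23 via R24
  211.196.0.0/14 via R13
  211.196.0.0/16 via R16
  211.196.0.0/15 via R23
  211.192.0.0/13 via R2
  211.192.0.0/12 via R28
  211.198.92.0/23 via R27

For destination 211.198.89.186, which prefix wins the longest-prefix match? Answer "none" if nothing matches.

Entries matching 211.198.89.186:
  211.192.0.0/10 (211.192.0.0 - 211.255.255.255)
  211.192.0.0/12 (211.192.0.0 - 211.207.255.255)
  211.192.0.0/13 (211.192.0.0 - 211.199.255.255)
  211.196.0.0/14 (211.196.0.0 - 211.199.255.255)
Most specific is 211.196.0.0/14.

211.196.0.0/14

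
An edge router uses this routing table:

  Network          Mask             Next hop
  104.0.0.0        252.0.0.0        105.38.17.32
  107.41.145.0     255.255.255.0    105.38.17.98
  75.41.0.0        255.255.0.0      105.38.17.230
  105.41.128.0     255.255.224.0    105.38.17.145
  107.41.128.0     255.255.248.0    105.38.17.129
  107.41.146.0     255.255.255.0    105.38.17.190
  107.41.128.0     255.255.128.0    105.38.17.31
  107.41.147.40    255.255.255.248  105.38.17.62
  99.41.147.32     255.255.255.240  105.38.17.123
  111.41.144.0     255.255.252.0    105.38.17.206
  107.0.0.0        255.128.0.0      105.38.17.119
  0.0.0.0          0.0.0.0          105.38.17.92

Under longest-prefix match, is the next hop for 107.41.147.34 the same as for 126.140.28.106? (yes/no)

no

107.41.147.34: longest match 107.41.128.0/17 -> 105.38.17.31
126.140.28.106: longest match 0.0.0.0/0 -> 105.38.17.92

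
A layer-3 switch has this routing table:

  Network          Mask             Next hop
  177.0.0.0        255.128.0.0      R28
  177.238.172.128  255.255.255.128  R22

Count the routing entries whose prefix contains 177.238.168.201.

0

No listed prefix contains 177.238.168.201.
Total matching entries: 0.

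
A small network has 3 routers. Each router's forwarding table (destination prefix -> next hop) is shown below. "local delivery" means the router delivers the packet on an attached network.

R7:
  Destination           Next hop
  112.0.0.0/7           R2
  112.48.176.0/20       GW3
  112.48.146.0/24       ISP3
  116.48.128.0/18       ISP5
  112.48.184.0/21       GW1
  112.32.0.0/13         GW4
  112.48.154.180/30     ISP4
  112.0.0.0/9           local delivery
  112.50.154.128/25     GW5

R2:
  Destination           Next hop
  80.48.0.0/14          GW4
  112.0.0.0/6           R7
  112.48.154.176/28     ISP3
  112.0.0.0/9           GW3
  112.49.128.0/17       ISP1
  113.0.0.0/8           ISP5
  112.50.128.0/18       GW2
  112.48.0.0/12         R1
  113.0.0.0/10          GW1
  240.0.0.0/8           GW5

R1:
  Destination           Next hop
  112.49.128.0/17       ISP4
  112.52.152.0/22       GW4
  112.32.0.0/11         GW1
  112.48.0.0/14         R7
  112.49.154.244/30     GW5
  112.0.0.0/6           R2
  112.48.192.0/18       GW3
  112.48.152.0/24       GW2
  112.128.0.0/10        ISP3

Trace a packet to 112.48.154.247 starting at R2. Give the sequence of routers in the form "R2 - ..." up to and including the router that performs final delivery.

R2 - R1 - R7

At R2: longest match for 112.48.154.247 is 112.48.0.0/12 -> R1
At R1: longest match for 112.48.154.247 is 112.48.0.0/14 -> R7
At R7: longest match for 112.48.154.247 is 112.0.0.0/9 -> local delivery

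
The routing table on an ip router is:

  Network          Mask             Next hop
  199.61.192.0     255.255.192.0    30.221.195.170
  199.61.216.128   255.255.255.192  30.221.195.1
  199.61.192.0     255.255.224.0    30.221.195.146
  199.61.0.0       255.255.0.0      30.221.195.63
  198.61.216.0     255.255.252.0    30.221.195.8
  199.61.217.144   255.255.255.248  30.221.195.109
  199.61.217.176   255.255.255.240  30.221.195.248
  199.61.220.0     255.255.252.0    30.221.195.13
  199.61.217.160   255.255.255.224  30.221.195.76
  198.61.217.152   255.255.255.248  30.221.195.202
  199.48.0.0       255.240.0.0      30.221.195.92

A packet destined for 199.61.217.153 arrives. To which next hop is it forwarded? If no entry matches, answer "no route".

30.221.195.146

Routes whose prefix contains 199.61.217.153:
  199.48.0.0/12 (199.48.0.0 - 199.63.255.255) -> 30.221.195.92
  199.61.0.0/16 (199.61.0.0 - 199.61.255.255) -> 30.221.195.63
  199.61.192.0/18 (199.61.192.0 - 199.61.255.255) -> 30.221.195.170
  199.61.192.0/19 (199.61.192.0 - 199.61.223.255) -> 30.221.195.146
More-specific entries that do NOT match:
  199.61.217.144/29 (199.61.217.144 - 199.61.217.151) does not contain 199.61.217.153
  198.61.217.152/29 (198.61.217.152 - 198.61.217.159) does not contain 199.61.217.153
  199.61.217.176/28 (199.61.217.176 - 199.61.217.191) does not contain 199.61.217.153
  199.61.217.160/27 (199.61.217.160 - 199.61.217.191) does not contain 199.61.217.153
  199.61.216.128/26 (199.61.216.128 - 199.61.216.191) does not contain 199.61.217.153
  198.61.216.0/22 (198.61.216.0 - 198.61.219.255) does not contain 199.61.217.153
  199.61.220.0/22 (199.61.220.0 - 199.61.223.255) does not contain 199.61.217.153
Longest matching prefix is /19 -> next hop 30.221.195.146.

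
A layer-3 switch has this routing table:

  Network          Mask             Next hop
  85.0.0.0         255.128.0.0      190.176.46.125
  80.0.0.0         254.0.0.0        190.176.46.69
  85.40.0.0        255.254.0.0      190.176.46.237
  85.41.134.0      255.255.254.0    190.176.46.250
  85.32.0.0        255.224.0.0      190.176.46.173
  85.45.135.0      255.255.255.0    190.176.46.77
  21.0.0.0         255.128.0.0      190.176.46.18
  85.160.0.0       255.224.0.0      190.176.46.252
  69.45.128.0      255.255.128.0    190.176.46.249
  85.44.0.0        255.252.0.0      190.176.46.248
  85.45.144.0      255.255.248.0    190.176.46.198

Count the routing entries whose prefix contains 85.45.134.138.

Prefixes containing 85.45.134.138:
  85.0.0.0/9 (85.0.0.0 - 85.127.255.255)
  85.32.0.0/11 (85.32.0.0 - 85.63.255.255)
  85.44.0.0/14 (85.44.0.0 - 85.47.255.255)
Total matching entries: 3.

3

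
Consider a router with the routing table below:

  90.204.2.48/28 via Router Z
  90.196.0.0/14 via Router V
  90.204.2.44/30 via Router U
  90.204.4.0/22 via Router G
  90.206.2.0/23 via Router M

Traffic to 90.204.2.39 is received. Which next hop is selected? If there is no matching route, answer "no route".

No entry's prefix contains 90.204.2.39; there is no default route.

no route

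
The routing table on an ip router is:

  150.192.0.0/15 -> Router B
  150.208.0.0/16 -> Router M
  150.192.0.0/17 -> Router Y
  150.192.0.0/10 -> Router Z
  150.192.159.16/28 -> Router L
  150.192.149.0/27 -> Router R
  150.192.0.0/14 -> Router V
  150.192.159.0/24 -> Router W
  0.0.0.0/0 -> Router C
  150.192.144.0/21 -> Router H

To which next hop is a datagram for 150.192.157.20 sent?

Router B

Routes whose prefix contains 150.192.157.20:
  0.0.0.0/0 (default, matches everything) -> Router C
  150.192.0.0/10 (150.192.0.0 - 150.255.255.255) -> Router Z
  150.192.0.0/14 (150.192.0.0 - 150.195.255.255) -> Router V
  150.192.0.0/15 (150.192.0.0 - 150.193.255.255) -> Router B
More-specific entries that do NOT match:
  150.192.159.16/28 (150.192.159.16 - 150.192.159.31) does not contain 150.192.157.20
  150.192.149.0/27 (150.192.149.0 - 150.192.149.31) does not contain 150.192.157.20
  150.192.159.0/24 (150.192.159.0 - 150.192.159.255) does not contain 150.192.157.20
  150.192.144.0/21 (150.192.144.0 - 150.192.151.255) does not contain 150.192.157.20
  150.192.0.0/17 (150.192.0.0 - 150.192.127.255) does not contain 150.192.157.20
  150.208.0.0/16 (150.208.0.0 - 150.208.255.255) does not contain 150.192.157.20
Longest matching prefix is /15 -> next hop Router B.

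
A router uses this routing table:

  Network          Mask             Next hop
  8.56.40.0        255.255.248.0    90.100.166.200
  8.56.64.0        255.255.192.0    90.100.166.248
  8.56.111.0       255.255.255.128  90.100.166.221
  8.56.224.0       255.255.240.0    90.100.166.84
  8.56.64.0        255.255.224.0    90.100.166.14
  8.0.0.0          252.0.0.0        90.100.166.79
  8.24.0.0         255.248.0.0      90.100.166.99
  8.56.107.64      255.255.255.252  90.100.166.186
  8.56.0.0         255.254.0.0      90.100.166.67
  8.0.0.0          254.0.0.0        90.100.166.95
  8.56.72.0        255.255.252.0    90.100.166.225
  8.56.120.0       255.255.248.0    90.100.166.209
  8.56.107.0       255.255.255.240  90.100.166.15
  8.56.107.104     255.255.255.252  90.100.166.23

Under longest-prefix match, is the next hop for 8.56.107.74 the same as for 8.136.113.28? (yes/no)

8.56.107.74: longest match 8.56.64.0/18 -> 90.100.166.248
8.136.113.28: longest match 8.0.0.0/7 -> 90.100.166.95

no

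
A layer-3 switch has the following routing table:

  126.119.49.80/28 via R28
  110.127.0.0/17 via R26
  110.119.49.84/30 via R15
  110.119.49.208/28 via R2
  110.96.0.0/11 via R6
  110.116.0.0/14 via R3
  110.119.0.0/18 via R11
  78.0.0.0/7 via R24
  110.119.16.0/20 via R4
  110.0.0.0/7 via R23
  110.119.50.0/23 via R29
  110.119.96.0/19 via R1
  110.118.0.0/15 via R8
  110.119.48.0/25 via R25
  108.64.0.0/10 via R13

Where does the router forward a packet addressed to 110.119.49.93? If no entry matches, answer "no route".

Routes whose prefix contains 110.119.49.93:
  110.0.0.0/7 (110.0.0.0 - 111.255.255.255) -> R23
  110.96.0.0/11 (110.96.0.0 - 110.127.255.255) -> R6
  110.116.0.0/14 (110.116.0.0 - 110.119.255.255) -> R3
  110.118.0.0/15 (110.118.0.0 - 110.119.255.255) -> R8
  110.119.0.0/18 (110.119.0.0 - 110.119.63.255) -> R11
More-specific entries that do NOT match:
  110.119.49.84/30 (110.119.49.84 - 110.119.49.87) does not contain 110.119.49.93
  126.119.49.80/28 (126.119.49.80 - 126.119.49.95) does not contain 110.119.49.93
  110.119.49.208/28 (110.119.49.208 - 110.119.49.223) does not contain 110.119.49.93
  110.119.48.0/25 (110.119.48.0 - 110.119.48.127) does not contain 110.119.49.93
  110.119.50.0/23 (110.119.50.0 - 110.119.51.255) does not contain 110.119.49.93
  110.119.16.0/20 (110.119.16.0 - 110.119.31.255) does not contain 110.119.49.93
  110.119.96.0/19 (110.119.96.0 - 110.119.127.255) does not contain 110.119.49.93
Longest matching prefix is /18 -> next hop R11.

R11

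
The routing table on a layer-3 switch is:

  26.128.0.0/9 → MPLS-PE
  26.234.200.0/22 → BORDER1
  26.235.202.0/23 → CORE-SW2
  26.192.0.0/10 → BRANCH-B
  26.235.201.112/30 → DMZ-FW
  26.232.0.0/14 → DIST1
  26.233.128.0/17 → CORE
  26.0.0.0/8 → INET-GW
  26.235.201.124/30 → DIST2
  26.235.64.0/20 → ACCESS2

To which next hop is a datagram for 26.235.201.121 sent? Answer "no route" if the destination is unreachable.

DIST1

Routes whose prefix contains 26.235.201.121:
  26.0.0.0/8 (26.0.0.0 - 26.255.255.255) -> INET-GW
  26.128.0.0/9 (26.128.0.0 - 26.255.255.255) -> MPLS-PE
  26.192.0.0/10 (26.192.0.0 - 26.255.255.255) -> BRANCH-B
  26.232.0.0/14 (26.232.0.0 - 26.235.255.255) -> DIST1
More-specific entries that do NOT match:
  26.235.201.112/30 (26.235.201.112 - 26.235.201.115) does not contain 26.235.201.121
  26.235.201.124/30 (26.235.201.124 - 26.235.201.127) does not contain 26.235.201.121
  26.235.202.0/23 (26.235.202.0 - 26.235.203.255) does not contain 26.235.201.121
  26.234.200.0/22 (26.234.200.0 - 26.234.203.255) does not contain 26.235.201.121
  26.235.64.0/20 (26.235.64.0 - 26.235.79.255) does not contain 26.235.201.121
  26.233.128.0/17 (26.233.128.0 - 26.233.255.255) does not contain 26.235.201.121
Longest matching prefix is /14 -> next hop DIST1.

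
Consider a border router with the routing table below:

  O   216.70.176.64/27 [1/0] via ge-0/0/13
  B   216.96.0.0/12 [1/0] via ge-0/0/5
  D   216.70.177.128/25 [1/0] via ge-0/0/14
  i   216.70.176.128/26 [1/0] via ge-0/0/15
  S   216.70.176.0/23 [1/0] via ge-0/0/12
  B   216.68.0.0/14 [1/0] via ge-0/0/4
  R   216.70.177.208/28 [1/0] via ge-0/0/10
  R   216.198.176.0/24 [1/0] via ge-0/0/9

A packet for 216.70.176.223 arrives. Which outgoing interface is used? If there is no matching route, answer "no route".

Routes whose prefix contains 216.70.176.223:
  216.68.0.0/14 (216.68.0.0 - 216.71.255.255) -> ge-0/0/4
  216.70.176.0/23 (216.70.176.0 - 216.70.177.255) -> ge-0/0/12
More-specific entries that do NOT match:
  216.70.177.208/28 (216.70.177.208 - 216.70.177.223) does not contain 216.70.176.223
  216.70.176.64/27 (216.70.176.64 - 216.70.176.95) does not contain 216.70.176.223
  216.70.176.128/26 (216.70.176.128 - 216.70.176.191) does not contain 216.70.176.223
  216.70.177.128/25 (216.70.177.128 - 216.70.177.255) does not contain 216.70.176.223
  216.198.176.0/24 (216.198.176.0 - 216.198.176.255) does not contain 216.70.176.223
Longest matching prefix is /23 -> interface ge-0/0/12.

ge-0/0/12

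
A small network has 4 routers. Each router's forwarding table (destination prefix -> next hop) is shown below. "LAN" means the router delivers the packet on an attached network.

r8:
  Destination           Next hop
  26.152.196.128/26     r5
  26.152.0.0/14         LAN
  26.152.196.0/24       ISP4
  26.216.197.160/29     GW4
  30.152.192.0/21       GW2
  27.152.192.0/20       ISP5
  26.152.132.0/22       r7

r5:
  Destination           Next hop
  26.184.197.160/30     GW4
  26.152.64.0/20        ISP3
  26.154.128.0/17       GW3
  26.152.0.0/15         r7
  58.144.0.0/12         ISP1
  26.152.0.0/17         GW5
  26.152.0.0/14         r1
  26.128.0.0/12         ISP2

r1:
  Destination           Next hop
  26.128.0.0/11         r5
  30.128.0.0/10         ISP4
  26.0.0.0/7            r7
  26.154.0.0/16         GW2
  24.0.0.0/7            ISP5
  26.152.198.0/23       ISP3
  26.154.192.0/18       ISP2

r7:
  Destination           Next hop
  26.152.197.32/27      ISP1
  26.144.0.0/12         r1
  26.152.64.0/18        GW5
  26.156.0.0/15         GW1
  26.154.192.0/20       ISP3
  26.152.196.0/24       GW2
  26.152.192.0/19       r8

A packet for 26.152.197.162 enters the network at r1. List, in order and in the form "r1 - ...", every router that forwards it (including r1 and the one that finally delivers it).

At r1: longest match for 26.152.197.162 is 26.128.0.0/11 -> r5
At r5: longest match for 26.152.197.162 is 26.152.0.0/15 -> r7
At r7: longest match for 26.152.197.162 is 26.152.192.0/19 -> r8
At r8: longest match for 26.152.197.162 is 26.152.0.0/14 -> LAN

r1 - r5 - r7 - r8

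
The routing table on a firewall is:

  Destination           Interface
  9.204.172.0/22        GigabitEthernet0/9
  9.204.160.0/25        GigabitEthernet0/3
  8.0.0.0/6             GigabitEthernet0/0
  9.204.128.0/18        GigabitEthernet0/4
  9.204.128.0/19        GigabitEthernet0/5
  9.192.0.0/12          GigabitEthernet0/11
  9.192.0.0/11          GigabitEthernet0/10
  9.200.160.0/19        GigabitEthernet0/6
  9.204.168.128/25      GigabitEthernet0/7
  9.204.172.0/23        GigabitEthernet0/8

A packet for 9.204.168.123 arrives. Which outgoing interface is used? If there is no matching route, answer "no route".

Routes whose prefix contains 9.204.168.123:
  8.0.0.0/6 (8.0.0.0 - 11.255.255.255) -> GigabitEthernet0/0
  9.192.0.0/11 (9.192.0.0 - 9.223.255.255) -> GigabitEthernet0/10
  9.192.0.0/12 (9.192.0.0 - 9.207.255.255) -> GigabitEthernet0/11
  9.204.128.0/18 (9.204.128.0 - 9.204.191.255) -> GigabitEthernet0/4
More-specific entries that do NOT match:
  9.204.160.0/25 (9.204.160.0 - 9.204.160.127) does not contain 9.204.168.123
  9.204.168.128/25 (9.204.168.128 - 9.204.168.255) does not contain 9.204.168.123
  9.204.172.0/23 (9.204.172.0 - 9.204.173.255) does not contain 9.204.168.123
  9.204.172.0/22 (9.204.172.0 - 9.204.175.255) does not contain 9.204.168.123
  9.204.128.0/19 (9.204.128.0 - 9.204.159.255) does not contain 9.204.168.123
  9.200.160.0/19 (9.200.160.0 - 9.200.191.255) does not contain 9.204.168.123
Longest matching prefix is /18 -> interface GigabitEthernet0/4.

GigabitEthernet0/4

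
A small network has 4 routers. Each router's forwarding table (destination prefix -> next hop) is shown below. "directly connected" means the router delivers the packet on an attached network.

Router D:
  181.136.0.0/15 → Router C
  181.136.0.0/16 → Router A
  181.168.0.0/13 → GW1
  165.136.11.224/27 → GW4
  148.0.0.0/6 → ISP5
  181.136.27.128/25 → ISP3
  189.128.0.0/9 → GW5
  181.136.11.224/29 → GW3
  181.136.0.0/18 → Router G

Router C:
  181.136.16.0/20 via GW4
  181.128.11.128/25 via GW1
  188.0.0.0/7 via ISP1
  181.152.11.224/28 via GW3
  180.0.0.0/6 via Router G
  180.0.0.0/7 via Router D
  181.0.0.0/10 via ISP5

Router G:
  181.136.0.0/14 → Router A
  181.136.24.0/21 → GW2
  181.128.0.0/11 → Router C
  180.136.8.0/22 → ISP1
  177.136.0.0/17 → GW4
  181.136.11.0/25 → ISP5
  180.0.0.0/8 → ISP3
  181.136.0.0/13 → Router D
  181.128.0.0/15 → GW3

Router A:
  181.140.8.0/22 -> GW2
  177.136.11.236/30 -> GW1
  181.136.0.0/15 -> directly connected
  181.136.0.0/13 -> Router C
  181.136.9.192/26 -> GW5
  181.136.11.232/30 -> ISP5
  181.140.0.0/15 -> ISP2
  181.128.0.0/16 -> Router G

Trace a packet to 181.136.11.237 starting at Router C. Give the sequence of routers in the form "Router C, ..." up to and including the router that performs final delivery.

Router C, Router D, Router G, Router A

At Router C: longest match for 181.136.11.237 is 180.0.0.0/7 -> Router D
At Router D: longest match for 181.136.11.237 is 181.136.0.0/18 -> Router G
At Router G: longest match for 181.136.11.237 is 181.136.0.0/14 -> Router A
At Router A: longest match for 181.136.11.237 is 181.136.0.0/15 -> directly connected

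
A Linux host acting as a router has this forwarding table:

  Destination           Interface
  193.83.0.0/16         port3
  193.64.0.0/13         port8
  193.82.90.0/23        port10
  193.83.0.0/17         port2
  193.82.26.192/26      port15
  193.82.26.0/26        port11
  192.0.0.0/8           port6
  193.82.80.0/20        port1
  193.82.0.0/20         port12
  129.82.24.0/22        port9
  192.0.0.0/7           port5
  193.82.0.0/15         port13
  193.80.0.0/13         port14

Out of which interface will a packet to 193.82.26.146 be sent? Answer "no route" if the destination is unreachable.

port13

Routes whose prefix contains 193.82.26.146:
  192.0.0.0/7 (192.0.0.0 - 193.255.255.255) -> port5
  193.80.0.0/13 (193.80.0.0 - 193.87.255.255) -> port14
  193.82.0.0/15 (193.82.0.0 - 193.83.255.255) -> port13
More-specific entries that do NOT match:
  193.82.26.192/26 (193.82.26.192 - 193.82.26.255) does not contain 193.82.26.146
  193.82.26.0/26 (193.82.26.0 - 193.82.26.63) does not contain 193.82.26.146
  193.82.90.0/23 (193.82.90.0 - 193.82.91.255) does not contain 193.82.26.146
  129.82.24.0/22 (129.82.24.0 - 129.82.27.255) does not contain 193.82.26.146
  193.82.80.0/20 (193.82.80.0 - 193.82.95.255) does not contain 193.82.26.146
  193.82.0.0/20 (193.82.0.0 - 193.82.15.255) does not contain 193.82.26.146
  193.83.0.0/17 (193.83.0.0 - 193.83.127.255) does not contain 193.82.26.146
  193.83.0.0/16 (193.83.0.0 - 193.83.255.255) does not contain 193.82.26.146
Longest matching prefix is /15 -> interface port13.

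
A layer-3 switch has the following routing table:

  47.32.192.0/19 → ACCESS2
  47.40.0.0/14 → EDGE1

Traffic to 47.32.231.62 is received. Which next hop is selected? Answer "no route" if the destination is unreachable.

no route

No entry's prefix contains 47.32.231.62; there is no default route.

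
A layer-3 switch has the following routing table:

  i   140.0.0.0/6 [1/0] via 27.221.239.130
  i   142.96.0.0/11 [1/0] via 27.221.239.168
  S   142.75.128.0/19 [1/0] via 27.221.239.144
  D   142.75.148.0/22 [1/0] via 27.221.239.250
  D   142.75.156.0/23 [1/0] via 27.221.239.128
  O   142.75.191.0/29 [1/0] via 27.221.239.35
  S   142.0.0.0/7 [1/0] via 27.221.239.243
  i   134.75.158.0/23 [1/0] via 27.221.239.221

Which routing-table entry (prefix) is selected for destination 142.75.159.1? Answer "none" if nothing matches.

142.75.128.0/19

Entries matching 142.75.159.1:
  140.0.0.0/6 (140.0.0.0 - 143.255.255.255)
  142.0.0.0/7 (142.0.0.0 - 143.255.255.255)
  142.75.128.0/19 (142.75.128.0 - 142.75.159.255)
Most specific is 142.75.128.0/19.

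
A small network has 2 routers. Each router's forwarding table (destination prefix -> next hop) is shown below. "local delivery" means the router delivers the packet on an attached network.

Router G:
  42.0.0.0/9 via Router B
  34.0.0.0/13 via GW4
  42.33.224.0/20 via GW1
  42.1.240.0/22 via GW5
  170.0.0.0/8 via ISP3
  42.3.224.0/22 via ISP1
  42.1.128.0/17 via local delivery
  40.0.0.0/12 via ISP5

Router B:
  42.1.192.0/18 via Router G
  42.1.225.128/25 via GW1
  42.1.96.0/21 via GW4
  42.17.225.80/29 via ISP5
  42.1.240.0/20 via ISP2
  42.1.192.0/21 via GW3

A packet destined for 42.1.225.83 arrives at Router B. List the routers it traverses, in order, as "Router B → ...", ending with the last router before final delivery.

At Router B: longest match for 42.1.225.83 is 42.1.192.0/18 -> Router G
At Router G: longest match for 42.1.225.83 is 42.1.128.0/17 -> local delivery

Router B → Router G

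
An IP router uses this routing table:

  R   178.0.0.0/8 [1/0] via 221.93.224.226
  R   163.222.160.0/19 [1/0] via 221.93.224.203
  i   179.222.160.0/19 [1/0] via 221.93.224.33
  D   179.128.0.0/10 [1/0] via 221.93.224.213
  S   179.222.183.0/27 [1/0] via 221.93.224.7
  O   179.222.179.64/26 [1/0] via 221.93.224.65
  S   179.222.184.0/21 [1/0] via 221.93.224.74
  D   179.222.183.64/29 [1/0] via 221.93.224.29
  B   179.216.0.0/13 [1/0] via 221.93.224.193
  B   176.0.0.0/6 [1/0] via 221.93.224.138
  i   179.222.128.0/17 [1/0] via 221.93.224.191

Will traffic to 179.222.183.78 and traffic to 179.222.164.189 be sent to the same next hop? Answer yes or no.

179.222.183.78: longest match 179.222.160.0/19 -> 221.93.224.33
179.222.164.189: longest match 179.222.160.0/19 -> 221.93.224.33

yes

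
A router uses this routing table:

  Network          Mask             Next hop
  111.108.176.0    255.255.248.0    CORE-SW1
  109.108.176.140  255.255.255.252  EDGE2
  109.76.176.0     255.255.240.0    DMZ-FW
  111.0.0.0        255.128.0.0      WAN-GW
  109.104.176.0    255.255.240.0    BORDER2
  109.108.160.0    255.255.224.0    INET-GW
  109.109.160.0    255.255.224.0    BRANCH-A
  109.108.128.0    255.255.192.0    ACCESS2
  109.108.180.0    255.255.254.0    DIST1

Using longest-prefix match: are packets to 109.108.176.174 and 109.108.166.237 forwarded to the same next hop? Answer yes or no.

yes

109.108.176.174: longest match 109.108.160.0/19 -> INET-GW
109.108.166.237: longest match 109.108.160.0/19 -> INET-GW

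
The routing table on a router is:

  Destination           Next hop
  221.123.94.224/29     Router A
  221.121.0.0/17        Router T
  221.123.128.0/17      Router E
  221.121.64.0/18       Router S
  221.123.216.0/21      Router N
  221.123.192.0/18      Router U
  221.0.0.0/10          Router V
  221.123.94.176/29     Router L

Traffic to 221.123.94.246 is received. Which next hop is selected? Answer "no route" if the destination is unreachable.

No entry's prefix contains 221.123.94.246; there is no default route.

no route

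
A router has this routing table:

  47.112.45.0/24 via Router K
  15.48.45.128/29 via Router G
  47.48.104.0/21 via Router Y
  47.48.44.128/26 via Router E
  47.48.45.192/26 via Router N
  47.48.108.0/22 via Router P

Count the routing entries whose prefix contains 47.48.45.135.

No listed prefix contains 47.48.45.135.
Total matching entries: 0.

0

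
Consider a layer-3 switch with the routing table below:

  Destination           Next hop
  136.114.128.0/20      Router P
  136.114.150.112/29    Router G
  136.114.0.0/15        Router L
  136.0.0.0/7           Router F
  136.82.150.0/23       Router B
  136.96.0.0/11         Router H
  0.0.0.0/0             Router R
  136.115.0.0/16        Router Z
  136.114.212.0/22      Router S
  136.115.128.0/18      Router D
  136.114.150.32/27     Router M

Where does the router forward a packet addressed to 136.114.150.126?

Router L

Routes whose prefix contains 136.114.150.126:
  0.0.0.0/0 (default, matches everything) -> Router R
  136.0.0.0/7 (136.0.0.0 - 137.255.255.255) -> Router F
  136.96.0.0/11 (136.96.0.0 - 136.127.255.255) -> Router H
  136.114.0.0/15 (136.114.0.0 - 136.115.255.255) -> Router L
More-specific entries that do NOT match:
  136.114.150.112/29 (136.114.150.112 - 136.114.150.119) does not contain 136.114.150.126
  136.114.150.32/27 (136.114.150.32 - 136.114.150.63) does not contain 136.114.150.126
  136.82.150.0/23 (136.82.150.0 - 136.82.151.255) does not contain 136.114.150.126
  136.114.212.0/22 (136.114.212.0 - 136.114.215.255) does not contain 136.114.150.126
  136.114.128.0/20 (136.114.128.0 - 136.114.143.255) does not contain 136.114.150.126
  136.115.128.0/18 (136.115.128.0 - 136.115.191.255) does not contain 136.114.150.126
  136.115.0.0/16 (136.115.0.0 - 136.115.255.255) does not contain 136.114.150.126
Longest matching prefix is /15 -> next hop Router L.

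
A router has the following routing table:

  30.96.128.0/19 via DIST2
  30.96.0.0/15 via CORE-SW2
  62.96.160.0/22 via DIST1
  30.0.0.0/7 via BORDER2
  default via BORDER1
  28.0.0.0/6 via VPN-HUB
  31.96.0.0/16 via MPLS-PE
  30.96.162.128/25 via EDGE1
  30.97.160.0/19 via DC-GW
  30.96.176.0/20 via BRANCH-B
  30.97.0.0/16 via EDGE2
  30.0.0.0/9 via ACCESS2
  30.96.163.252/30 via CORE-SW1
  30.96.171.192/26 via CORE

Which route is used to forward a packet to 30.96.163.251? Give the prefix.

Entries matching 30.96.163.251:
  0.0.0.0/0 (default, matches everything)
  28.0.0.0/6 (28.0.0.0 - 31.255.255.255)
  30.0.0.0/7 (30.0.0.0 - 31.255.255.255)
  30.0.0.0/9 (30.0.0.0 - 30.127.255.255)
  30.96.0.0/15 (30.96.0.0 - 30.97.255.255)
Most specific is 30.96.0.0/15.

30.96.0.0/15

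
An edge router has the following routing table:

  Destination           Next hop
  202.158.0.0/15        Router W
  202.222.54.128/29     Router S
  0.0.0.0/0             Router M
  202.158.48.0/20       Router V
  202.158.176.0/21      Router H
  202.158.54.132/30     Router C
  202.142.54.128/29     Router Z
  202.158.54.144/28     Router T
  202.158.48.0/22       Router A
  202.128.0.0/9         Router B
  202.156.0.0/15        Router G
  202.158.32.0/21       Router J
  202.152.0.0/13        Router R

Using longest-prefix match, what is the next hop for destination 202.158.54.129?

Router V

Routes whose prefix contains 202.158.54.129:
  0.0.0.0/0 (default, matches everything) -> Router M
  202.128.0.0/9 (202.128.0.0 - 202.255.255.255) -> Router B
  202.152.0.0/13 (202.152.0.0 - 202.159.255.255) -> Router R
  202.158.0.0/15 (202.158.0.0 - 202.159.255.255) -> Router W
  202.158.48.0/20 (202.158.48.0 - 202.158.63.255) -> Router V
More-specific entries that do NOT match:
  202.158.54.132/30 (202.158.54.132 - 202.158.54.135) does not contain 202.158.54.129
  202.222.54.128/29 (202.222.54.128 - 202.222.54.135) does not contain 202.158.54.129
  202.142.54.128/29 (202.142.54.128 - 202.142.54.135) does not contain 202.158.54.129
  202.158.54.144/28 (202.158.54.144 - 202.158.54.159) does not contain 202.158.54.129
  202.158.48.0/22 (202.158.48.0 - 202.158.51.255) does not contain 202.158.54.129
  202.158.176.0/21 (202.158.176.0 - 202.158.183.255) does not contain 202.158.54.129
  202.158.32.0/21 (202.158.32.0 - 202.158.39.255) does not contain 202.158.54.129
Longest matching prefix is /20 -> next hop Router V.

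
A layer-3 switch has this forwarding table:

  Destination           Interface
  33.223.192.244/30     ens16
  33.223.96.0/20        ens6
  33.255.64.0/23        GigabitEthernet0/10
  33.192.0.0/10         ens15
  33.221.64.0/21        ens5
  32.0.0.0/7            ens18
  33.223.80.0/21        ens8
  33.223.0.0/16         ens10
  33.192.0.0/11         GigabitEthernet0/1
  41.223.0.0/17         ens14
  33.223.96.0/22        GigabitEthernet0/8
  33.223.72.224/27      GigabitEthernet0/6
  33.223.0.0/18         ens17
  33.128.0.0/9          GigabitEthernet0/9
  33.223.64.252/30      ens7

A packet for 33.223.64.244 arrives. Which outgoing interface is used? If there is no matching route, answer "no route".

ens10

Routes whose prefix contains 33.223.64.244:
  32.0.0.0/7 (32.0.0.0 - 33.255.255.255) -> ens18
  33.128.0.0/9 (33.128.0.0 - 33.255.255.255) -> GigabitEthernet0/9
  33.192.0.0/10 (33.192.0.0 - 33.255.255.255) -> ens15
  33.192.0.0/11 (33.192.0.0 - 33.223.255.255) -> GigabitEthernet0/1
  33.223.0.0/16 (33.223.0.0 - 33.223.255.255) -> ens10
More-specific entries that do NOT match:
  33.223.192.244/30 (33.223.192.244 - 33.223.192.247) does not contain 33.223.64.244
  33.223.64.252/30 (33.223.64.252 - 33.223.64.255) does not contain 33.223.64.244
  33.223.72.224/27 (33.223.72.224 - 33.223.72.255) does not contain 33.223.64.244
  33.255.64.0/23 (33.255.64.0 - 33.255.65.255) does not contain 33.223.64.244
  33.223.96.0/22 (33.223.96.0 - 33.223.99.255) does not contain 33.223.64.244
  33.221.64.0/21 (33.221.64.0 - 33.221.71.255) does not contain 33.223.64.244
  33.223.80.0/21 (33.223.80.0 - 33.223.87.255) does not contain 33.223.64.244
  33.223.96.0/20 (33.223.96.0 - 33.223.111.255) does not contain 33.223.64.244
  33.223.0.0/18 (33.223.0.0 - 33.223.63.255) does not contain 33.223.64.244
  41.223.0.0/17 (41.223.0.0 - 41.223.127.255) does not contain 33.223.64.244
Longest matching prefix is /16 -> interface ens10.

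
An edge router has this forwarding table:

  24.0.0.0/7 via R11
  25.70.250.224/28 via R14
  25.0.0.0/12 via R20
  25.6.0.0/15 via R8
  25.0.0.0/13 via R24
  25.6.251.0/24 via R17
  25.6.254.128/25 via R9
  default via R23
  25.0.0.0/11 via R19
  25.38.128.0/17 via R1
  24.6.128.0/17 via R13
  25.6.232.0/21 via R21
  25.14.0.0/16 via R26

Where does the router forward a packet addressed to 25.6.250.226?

Routes whose prefix contains 25.6.250.226:
  0.0.0.0/0 (default, matches everything) -> R23
  24.0.0.0/7 (24.0.0.0 - 25.255.255.255) -> R11
  25.0.0.0/11 (25.0.0.0 - 25.31.255.255) -> R19
  25.0.0.0/12 (25.0.0.0 - 25.15.255.255) -> R20
  25.0.0.0/13 (25.0.0.0 - 25.7.255.255) -> R24
  25.6.0.0/15 (25.6.0.0 - 25.7.255.255) -> R8
More-specific entries that do NOT match:
  25.70.250.224/28 (25.70.250.224 - 25.70.250.239) does not contain 25.6.250.226
  25.6.254.128/25 (25.6.254.128 - 25.6.254.255) does not contain 25.6.250.226
  25.6.251.0/24 (25.6.251.0 - 25.6.251.255) does not contain 25.6.250.226
  25.6.232.0/21 (25.6.232.0 - 25.6.239.255) does not contain 25.6.250.226
  25.38.128.0/17 (25.38.128.0 - 25.38.255.255) does not contain 25.6.250.226
  24.6.128.0/17 (24.6.128.0 - 24.6.255.255) does not contain 25.6.250.226
  25.14.0.0/16 (25.14.0.0 - 25.14.255.255) does not contain 25.6.250.226
Longest matching prefix is /15 -> next hop R8.

R8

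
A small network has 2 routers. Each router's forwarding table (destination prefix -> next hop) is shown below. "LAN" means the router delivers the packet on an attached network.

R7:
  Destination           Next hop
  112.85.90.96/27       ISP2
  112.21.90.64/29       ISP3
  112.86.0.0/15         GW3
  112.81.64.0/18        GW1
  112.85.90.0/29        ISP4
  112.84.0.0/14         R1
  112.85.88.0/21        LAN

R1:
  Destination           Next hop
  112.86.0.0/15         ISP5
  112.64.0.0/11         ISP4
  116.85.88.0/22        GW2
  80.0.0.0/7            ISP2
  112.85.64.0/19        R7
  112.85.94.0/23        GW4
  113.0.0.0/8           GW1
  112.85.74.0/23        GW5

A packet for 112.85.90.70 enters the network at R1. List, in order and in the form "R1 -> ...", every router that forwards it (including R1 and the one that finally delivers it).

At R1: longest match for 112.85.90.70 is 112.85.64.0/19 -> R7
At R7: longest match for 112.85.90.70 is 112.85.88.0/21 -> LAN

R1 -> R7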